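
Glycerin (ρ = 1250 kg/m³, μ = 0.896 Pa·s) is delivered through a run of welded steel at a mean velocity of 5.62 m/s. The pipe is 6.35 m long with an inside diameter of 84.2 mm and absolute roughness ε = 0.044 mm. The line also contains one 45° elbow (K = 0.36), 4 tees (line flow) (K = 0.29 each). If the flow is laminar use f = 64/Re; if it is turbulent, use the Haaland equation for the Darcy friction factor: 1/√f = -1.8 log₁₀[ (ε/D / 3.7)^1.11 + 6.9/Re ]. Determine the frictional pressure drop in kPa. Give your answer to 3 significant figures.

Reynolds number Re = ρVD/μ = 1250 · 5.62 · 0.0842 / 0.896 = 660.2.
Re < 2300 → laminar flow, so f = 64/Re = 64/660.2 = 0.09695 (the turbulent correlation is not needed).
Total minor-loss coefficient ΣK = 1·0.36 + 4·0.29 = 1.52.
ΔP = [f·L/D + ΣK]·(ρV²/2) = [0.09695·6.35/0.0842 + 1.52]·(1250·5.62²/2) = [7.311 + 1.52]·1.974e+04 = 1.743e+05 Pa.
ΔP = 1.743e+05 Pa = 174 kPa.

ΔP ≈ 174 kPa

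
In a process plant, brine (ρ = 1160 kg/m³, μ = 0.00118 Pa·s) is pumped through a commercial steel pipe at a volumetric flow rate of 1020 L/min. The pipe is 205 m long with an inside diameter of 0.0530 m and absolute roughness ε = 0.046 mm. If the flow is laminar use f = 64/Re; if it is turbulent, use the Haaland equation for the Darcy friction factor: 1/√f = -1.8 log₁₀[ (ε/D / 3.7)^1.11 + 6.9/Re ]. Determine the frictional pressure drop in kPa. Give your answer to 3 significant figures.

ΔP ≈ 2630 kPa

Q = 1020 L/min = 1020/60000 = 0.017 m³/s.
Cross-sectional area A = πD²/4 = π(0.053)²/4 = 0.002206 m²; mean velocity V = Q/A = 0.017/0.002206 = 7.706 m/s.
Reynolds number Re = ρVD/μ = 1160 · 7.706 · 0.053 / 0.00118 = 4.015e+05.
Re > 4000 → turbulent. Relative roughness ε/D = 4.6e-05/0.053 = 0.000868. Haaland: 1/√f = -1.8 log₁₀[(0.000868/3.7)^1.11 + 6.9/4.015e+05] = -1.8 log₁₀[9.35e-05 + 1.72e-05] = 7.12, so f = 0.01972.
Darcy-Weisbach: ΔP = f(L/D)(ρV²/2) = 0.01972·(205/0.053)·(1160·7.706²/2) = 0.01972·3868·3.444e+04 = 2.627e+06 Pa.
ΔP = 2.627e+06 Pa = 2630 kPa.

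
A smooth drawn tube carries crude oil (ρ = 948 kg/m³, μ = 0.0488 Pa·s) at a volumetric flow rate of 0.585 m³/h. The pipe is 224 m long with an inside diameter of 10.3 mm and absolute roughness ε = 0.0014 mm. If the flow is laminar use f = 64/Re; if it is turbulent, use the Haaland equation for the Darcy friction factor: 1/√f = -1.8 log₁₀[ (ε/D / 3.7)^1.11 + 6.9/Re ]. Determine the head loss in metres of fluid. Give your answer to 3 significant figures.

Q = 0.585 m³/h = 0.585/3600 = 0.0001625 m³/s.
Cross-sectional area A = πD²/4 = π(0.0103)²/4 = 8.332e-05 m²; mean velocity V = Q/A = 0.0001625/8.332e-05 = 1.95 m/s.
Reynolds number Re = ρVD/μ = 948 · 1.95 · 0.0103 / 0.0488 = 390.2.
Re < 2300 → laminar flow, so f = 64/Re = 64/390.2 = 0.164 (the turbulent correlation is not needed).
Darcy-Weisbach: ΔP = f(L/D)(ρV²/2) = 0.164·(224/0.0103)·(948·1.95²/2) = 0.164·2.175e+04·1803 = 6.43e+06 Pa.
Head loss h_f = ΔP/(ρg) = 6.43e+06/(948·9.81) = 691 m.

h_f ≈ 691 m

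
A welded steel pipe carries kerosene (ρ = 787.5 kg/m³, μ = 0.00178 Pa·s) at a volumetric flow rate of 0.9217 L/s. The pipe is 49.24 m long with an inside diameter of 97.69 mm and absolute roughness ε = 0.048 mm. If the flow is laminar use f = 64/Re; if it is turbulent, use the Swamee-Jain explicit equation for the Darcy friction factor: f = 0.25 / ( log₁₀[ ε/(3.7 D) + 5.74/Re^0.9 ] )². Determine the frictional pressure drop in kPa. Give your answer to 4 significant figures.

Q = 0.9217 L/s = 0.9217/1000 = 0.0009217 m³/s.
Cross-sectional area A = πD²/4 = π(0.09769)²/4 = 0.007495 m²; mean velocity V = Q/A = 0.0009217/0.007495 = 0.123 m/s.
Reynolds number Re = ρVD/μ = 787.5 · 0.123 · 0.09769 / 0.00178 = 5315.
Re > 4000 → turbulent. Relative roughness ε/D = 4.8e-05/0.09769 = 0.000491. Swamee-Jain: f = 0.25/(log₁₀[0.000491/3.7 + 5.74/5315^0.9])² = 0.25/(log₁₀[0.000133 + 0.00255])² = 0.25/(-2.572)² = 0.03779.
Darcy-Weisbach: ΔP = f(L/D)(ρV²/2) = 0.03779·(49.24/0.09769)·(787.5·0.123²/2) = 0.03779·504·5.954 = 113.4 Pa.
ΔP = 113.4 Pa = 0.1134 kPa.

ΔP ≈ 0.1134 kPa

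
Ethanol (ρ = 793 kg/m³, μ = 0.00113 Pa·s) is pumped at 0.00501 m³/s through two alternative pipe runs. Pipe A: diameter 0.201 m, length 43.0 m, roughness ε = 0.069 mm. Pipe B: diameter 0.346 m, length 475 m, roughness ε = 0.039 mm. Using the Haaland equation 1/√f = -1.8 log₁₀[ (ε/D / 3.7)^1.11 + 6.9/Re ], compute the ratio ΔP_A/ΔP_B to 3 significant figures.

Pipe A: V = Q/A = 0.00501/0.03173 = 0.1579 m/s; Re = 2.227e+04; ε/D = 0.000343; Haaland → f = 0.02572; ΔP_A = f(L/D)(ρV²/2) = 54.38 Pa.
Pipe B: V = Q/A = 0.00501/0.09402 = 0.05328 m/s; Re = 1.294e+04; ε/D = 0.000113; Haaland → f = 0.02895; ΔP_B = f(L/D)(ρV²/2) = 44.74 Pa.
ΔP_A/ΔP_B = 54.38/44.74 = 1.22.

ΔP_A/ΔP_B ≈ 1.22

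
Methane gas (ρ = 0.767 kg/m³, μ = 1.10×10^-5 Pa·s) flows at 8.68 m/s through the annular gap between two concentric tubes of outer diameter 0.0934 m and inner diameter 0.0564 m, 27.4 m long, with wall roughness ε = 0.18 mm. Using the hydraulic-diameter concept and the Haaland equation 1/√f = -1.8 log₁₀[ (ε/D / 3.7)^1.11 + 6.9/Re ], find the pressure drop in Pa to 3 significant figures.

Hydraulic diameter D_h = 4A/P = D_o - D_i = 0.0934 - 0.0564 = 0.037 m.
Re = ρVD_h/μ = 0.767·8.68·0.037/1.1e-05 = 2.239e+04.
ε/D_h = 0.00018/0.037 = 0.00486; Haaland gives 1/√f = -1.8 log₁₀[0.000634+0.000308] = 5.447, so f = 0.03371.
ΔP = f(L/D_h)(ρV²/2) = 0.03371·27.4/0.037·28.89 = 721.2 Pa.

ΔP ≈ 721 Pa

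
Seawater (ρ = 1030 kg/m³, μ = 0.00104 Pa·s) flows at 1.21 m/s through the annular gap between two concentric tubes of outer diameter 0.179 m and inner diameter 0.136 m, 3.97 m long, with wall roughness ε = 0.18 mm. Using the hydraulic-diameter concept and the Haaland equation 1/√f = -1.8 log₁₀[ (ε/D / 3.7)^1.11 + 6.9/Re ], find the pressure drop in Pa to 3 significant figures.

ΔP ≈ 2130 Pa

Hydraulic diameter D_h = 4A/P = D_o - D_i = 0.179 - 0.136 = 0.043 m.
Re = ρVD_h/μ = 1030·1.21·0.043/0.00104 = 5.153e+04.
ε/D_h = 0.00018/0.043 = 0.00419; Haaland gives 1/√f = -1.8 log₁₀[0.000536+0.000134] = 5.713, so f = 0.03064.
ΔP = f(L/D_h)(ρV²/2) = 0.03064·3.97/0.043·754 = 2133 Pa.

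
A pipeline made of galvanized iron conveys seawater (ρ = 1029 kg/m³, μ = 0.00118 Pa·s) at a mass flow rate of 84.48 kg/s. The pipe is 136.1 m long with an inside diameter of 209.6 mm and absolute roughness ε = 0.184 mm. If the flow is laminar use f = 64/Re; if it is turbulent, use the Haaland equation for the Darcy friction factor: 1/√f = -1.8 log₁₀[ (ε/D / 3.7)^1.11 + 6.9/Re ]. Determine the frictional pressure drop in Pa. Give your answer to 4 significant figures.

A = πD²/4 = π(0.2096)²/4 = 0.0345 m²; mean velocity V = ṁ/(ρA) = 84.48/(1029 · 0.0345) = 2.379 m/s.
Reynolds number Re = ρVD/μ = 1029 · 2.379 · 0.2096 / 0.00118 = 4.349e+05.
Re > 4000 → turbulent. Relative roughness ε/D = 0.000184/0.2096 = 0.000878. Haaland: 1/√f = -1.8 log₁₀[(0.000878/3.7)^1.11 + 6.9/4.349e+05] = -1.8 log₁₀[9.47e-05 + 1.59e-05] = 7.121, so f = 0.01972.
Darcy-Weisbach: ΔP = f(L/D)(ρV²/2) = 0.01972·(136.1/0.2096)·(1029·2.379²/2) = 0.01972·649.3·2913 = 3.73e+04 Pa.

ΔP ≈ 37300 Pa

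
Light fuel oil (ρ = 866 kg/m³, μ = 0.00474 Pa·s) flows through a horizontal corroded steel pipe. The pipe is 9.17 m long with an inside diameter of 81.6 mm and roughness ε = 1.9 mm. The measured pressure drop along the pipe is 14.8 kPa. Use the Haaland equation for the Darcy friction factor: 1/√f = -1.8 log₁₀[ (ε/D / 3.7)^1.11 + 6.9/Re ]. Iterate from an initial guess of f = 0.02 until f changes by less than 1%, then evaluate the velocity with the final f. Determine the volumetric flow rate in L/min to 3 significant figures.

Q ≈ 754 L/min

Rearranging Darcy-Weisbach: V = √(2·ΔP·D/(f·L·ρ)). With ε/D = 0.0019/0.0816 = 0.0233, iterate starting from f = 0.02:
  f = 0.02 → V = √(2·1.48e+04·0.0816/(0.02·9.17·866)) = 3.9 m/s; Re = ρVD/μ = 5.814e+04; f → 0.0523
  f = 0.0523 → V = 2.411 m/s; Re = 3.595e+04; f → 0.05267
Converged (Δf/f < 1%). With the final f = 0.05267: V = √(2·1.48e+04·0.0816/(0.05267·9.17·866)) = 2.403 m/s.
Q = V·A = 2.403·(π/4·0.0816²) = 0.01257 m³/s = 754 L/min.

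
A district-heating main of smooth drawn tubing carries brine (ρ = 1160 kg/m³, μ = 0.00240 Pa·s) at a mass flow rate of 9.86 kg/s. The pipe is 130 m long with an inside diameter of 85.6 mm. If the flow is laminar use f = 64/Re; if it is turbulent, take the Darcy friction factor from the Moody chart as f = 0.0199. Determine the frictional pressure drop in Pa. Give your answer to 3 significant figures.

A = πD²/4 = π(0.0856)²/4 = 0.005755 m²; mean velocity V = ṁ/(ρA) = 9.86/(1160 · 0.005755) = 1.477 m/s.
Reynolds number Re = ρVD/μ = 1160 · 1.477 · 0.0856 / 0.0024 = 6.111e+04.
Re > 4000 → turbulent; use the Moody-chart value f = 0.0199.
Darcy-Weisbach: ΔP = f(L/D)(ρV²/2) = 0.0199·(130/0.0856)·(1160·1.477²/2) = 0.0199·1519·1265 = 3.824e+04 Pa.

ΔP ≈ 38200 Pa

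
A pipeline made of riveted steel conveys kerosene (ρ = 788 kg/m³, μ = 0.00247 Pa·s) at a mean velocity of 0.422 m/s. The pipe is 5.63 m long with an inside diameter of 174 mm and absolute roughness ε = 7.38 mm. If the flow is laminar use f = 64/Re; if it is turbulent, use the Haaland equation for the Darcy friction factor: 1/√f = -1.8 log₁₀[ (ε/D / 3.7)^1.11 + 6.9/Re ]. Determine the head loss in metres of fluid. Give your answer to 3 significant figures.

h_f ≈ 0.0199 m

Reynolds number Re = ρVD/μ = 788 · 0.422 · 0.174 / 0.00247 = 2.343e+04.
Re > 4000 → turbulent. Relative roughness ε/D = 0.00738/0.174 = 0.0424. Haaland: 1/√f = -1.8 log₁₀[(0.0424/3.7)^1.11 + 6.9/2.343e+04] = -1.8 log₁₀[0.00701 + 0.000295] = 3.845, so f = 0.06763.
Darcy-Weisbach: ΔP = f(L/D)(ρV²/2) = 0.06763·(5.63/0.174)·(788·0.422²/2) = 0.06763·32.36·70.17 = 153.5 Pa.
Head loss h_f = ΔP/(ρg) = 153.5/(788·9.81) = 0.0199 m.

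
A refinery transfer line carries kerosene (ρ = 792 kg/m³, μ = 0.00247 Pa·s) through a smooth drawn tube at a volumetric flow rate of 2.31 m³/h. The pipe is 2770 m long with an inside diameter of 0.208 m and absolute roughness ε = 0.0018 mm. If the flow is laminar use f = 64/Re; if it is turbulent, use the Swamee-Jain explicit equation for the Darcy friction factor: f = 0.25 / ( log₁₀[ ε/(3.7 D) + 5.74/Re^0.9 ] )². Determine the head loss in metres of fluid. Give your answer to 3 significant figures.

h_f ≈ 0.0123 m

Q = 2.31 m³/h = 2.31/3600 = 0.0006417 m³/s.
Cross-sectional area A = πD²/4 = π(0.208)²/4 = 0.03398 m²; mean velocity V = Q/A = 0.0006417/0.03398 = 0.01888 m/s.
Reynolds number Re = ρVD/μ = 792 · 0.01888 · 0.208 / 0.00247 = 1259.
Re < 2300 → laminar flow, so f = 64/Re = 64/1259 = 0.05082 (the turbulent correlation is not needed).
Darcy-Weisbach: ΔP = f(L/D)(ρV²/2) = 0.05082·(2770/0.208)·(792·0.01888²/2) = 0.05082·1.332e+04·0.1412 = 95.56 Pa.
Head loss h_f = ΔP/(ρg) = 95.56/(792·9.81) = 0.0123 m.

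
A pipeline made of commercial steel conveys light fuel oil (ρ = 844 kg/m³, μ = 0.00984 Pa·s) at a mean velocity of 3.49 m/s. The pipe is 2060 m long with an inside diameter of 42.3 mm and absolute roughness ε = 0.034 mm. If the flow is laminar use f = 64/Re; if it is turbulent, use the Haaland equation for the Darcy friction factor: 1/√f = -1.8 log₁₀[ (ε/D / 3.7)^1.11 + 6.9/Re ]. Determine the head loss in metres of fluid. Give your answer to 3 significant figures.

Reynolds number Re = ρVD/μ = 844 · 3.49 · 0.0423 / 0.00984 = 1.266e+04.
Re > 4000 → turbulent. Relative roughness ε/D = 3.4e-05/0.0423 = 0.000804. Haaland: 1/√f = -1.8 log₁₀[(0.000804/3.7)^1.11 + 6.9/1.266e+04] = -1.8 log₁₀[8.59e-05 + 0.000545] = 5.76, so f = 0.03014.
Darcy-Weisbach: ΔP = f(L/D)(ρV²/2) = 0.03014·(2060/0.0423)·(844·3.49²/2) = 0.03014·4.87e+04·5140 = 7.544e+06 Pa.
Head loss h_f = ΔP/(ρg) = 7.544e+06/(844·9.81) = 911 m.

h_f ≈ 911 m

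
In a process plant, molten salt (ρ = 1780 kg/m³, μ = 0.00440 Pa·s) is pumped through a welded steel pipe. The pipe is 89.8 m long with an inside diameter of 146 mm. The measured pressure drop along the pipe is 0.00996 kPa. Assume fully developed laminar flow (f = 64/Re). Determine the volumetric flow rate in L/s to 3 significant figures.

For laminar flow, f = 64/Re with Re = ρVD/μ, so Darcy-Weisbach reduces to ΔP = 32μLV/D². Solving for V: V = ΔP·D²/(32μL) = 9.96·(0.146)²/(32·0.0044·89.8) = 0.01679 m/s.
Check: Re = ρVD/μ = 1780·0.01679·0.146/0.0044 = 991.8 < 2300, so the laminar assumption holds.
Q = V·A = 0.01679·(π/4·0.146²) = 0.0002811 m³/s = 0.281 L/s.

Q ≈ 0.281 L/s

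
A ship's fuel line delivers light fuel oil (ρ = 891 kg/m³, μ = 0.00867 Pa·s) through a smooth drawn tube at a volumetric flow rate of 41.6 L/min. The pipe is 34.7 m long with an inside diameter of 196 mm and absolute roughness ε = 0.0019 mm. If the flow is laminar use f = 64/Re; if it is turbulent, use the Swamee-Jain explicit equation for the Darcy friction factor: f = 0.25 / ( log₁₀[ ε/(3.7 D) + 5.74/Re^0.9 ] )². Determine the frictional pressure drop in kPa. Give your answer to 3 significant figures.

Q = 41.6 L/min = 41.6/60000 = 0.0006933 m³/s.
Cross-sectional area A = πD²/4 = π(0.196)²/4 = 0.03017 m²; mean velocity V = Q/A = 0.0006933/0.03017 = 0.02298 m/s.
Reynolds number Re = ρVD/μ = 891 · 0.02298 · 0.196 / 0.00867 = 462.9.
Re < 2300 → laminar flow, so f = 64/Re = 64/462.9 = 0.1383 (the turbulent correlation is not needed).
Darcy-Weisbach: ΔP = f(L/D)(ρV²/2) = 0.1383·(34.7/0.196)·(891·0.02298²/2) = 0.1383·177·0.2352 = 5.759 Pa.
ΔP = 5.759 Pa = 0.00576 kPa.

ΔP ≈ 0.00576 kPa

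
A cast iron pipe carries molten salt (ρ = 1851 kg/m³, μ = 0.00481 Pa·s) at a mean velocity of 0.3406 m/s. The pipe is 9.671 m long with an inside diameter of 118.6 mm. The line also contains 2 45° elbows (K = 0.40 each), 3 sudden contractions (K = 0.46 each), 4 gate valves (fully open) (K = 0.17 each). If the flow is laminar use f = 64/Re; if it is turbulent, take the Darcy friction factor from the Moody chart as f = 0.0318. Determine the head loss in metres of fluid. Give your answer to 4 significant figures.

Reynolds number Re = ρVD/μ = 1851 · 0.3406 · 0.1186 / 0.00481 = 1.554e+04.
Re > 4000 → turbulent; use the Moody-chart value f = 0.0318.
Total minor-loss coefficient ΣK = 2·0.4 + 3·0.46 + 4·0.17 = 2.86.
ΔP = [f·L/D + ΣK]·(ρV²/2) = [0.0318·9.671/0.1186 + 2.86]·(1851·0.3406²/2) = [2.593 + 2.86]·107.4 = 585.5 Pa.
Head loss h_f = ΔP/(ρg) = 585.5/(1851·9.81) = 0.03224 m.

h_f ≈ 0.03224 m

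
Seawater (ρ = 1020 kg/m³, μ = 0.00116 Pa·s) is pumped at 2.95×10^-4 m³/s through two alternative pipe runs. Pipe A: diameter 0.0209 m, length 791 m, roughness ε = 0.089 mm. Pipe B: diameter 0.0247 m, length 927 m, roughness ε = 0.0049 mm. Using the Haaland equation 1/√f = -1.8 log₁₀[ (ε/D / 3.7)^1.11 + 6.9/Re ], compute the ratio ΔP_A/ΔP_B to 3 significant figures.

ΔP_A/ΔP_B ≈ 2.33

Pipe A: V = Q/A = 0.000295/0.0003431 = 0.8599 m/s; Re = 1.58e+04; ε/D = 0.00426; Haaland → f = 0.03413; ΔP_A = f(L/D)(ρV²/2) = 4.871e+05 Pa.
Pipe B: V = Q/A = 0.000295/0.0004792 = 0.6157 m/s; Re = 1.337e+04; ε/D = 0.000198; Haaland → f = 0.02882; ΔP_B = f(L/D)(ρV²/2) = 2.091e+05 Pa.
ΔP_A/ΔP_B = 4.871e+05/2.091e+05 = 2.33.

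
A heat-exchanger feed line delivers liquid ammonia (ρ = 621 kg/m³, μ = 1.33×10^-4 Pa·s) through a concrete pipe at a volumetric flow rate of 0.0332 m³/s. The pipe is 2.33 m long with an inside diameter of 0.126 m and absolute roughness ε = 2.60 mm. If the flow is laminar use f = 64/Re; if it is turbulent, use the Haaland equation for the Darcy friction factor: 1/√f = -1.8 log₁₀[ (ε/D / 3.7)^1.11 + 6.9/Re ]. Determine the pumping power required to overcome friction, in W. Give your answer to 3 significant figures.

Cross-sectional area A = πD²/4 = π(0.126)²/4 = 0.01247 m²; mean velocity V = Q/A = 0.0332/0.01247 = 2.663 m/s.
Reynolds number Re = ρVD/μ = 621 · 2.663 · 0.126 / 0.000133 = 1.566e+06.
Re > 4000 → turbulent. Relative roughness ε/D = 0.0026/0.126 = 0.0206. Haaland: 1/√f = -1.8 log₁₀[(0.0206/3.7)^1.11 + 6.9/1.566e+06] = -1.8 log₁₀[0.00315 + 4.4e-06] = 4.502, so f = 0.04935.
Darcy-Weisbach: ΔP = f(L/D)(ρV²/2) = 0.04935·(2.33/0.126)·(621·2.663²/2) = 0.04935·18.49·2201 = 2009 Pa.
Pumping power P = QΔP = 0.0332·2009 = 66.69 W = 66.7 W.

P ≈ 66.7 W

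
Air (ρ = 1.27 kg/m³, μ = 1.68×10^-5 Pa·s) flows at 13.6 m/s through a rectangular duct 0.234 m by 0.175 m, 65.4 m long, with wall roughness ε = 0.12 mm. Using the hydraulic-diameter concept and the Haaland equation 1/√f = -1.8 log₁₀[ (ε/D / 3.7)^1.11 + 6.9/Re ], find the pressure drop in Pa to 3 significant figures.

Hydraulic diameter D_h = 4A/P = 4·(0.234·0.175)/(2·(0.234+0.175)) = 0.1638/0.818 = 0.2002 m.
Re = ρVD_h/μ = 1.27·13.6·0.2002/1.68e-05 = 2.059e+05.
ε/D_h = 0.00012/0.2002 = 0.000599; Haaland gives 1/√f = -1.8 log₁₀[6.2e-05+3.35e-05] = 7.236, so f = 0.0191.
ΔP = f(L/D_h)(ρV²/2) = 0.0191·65.4/0.2002·117.4 = 732.7 Pa.

ΔP ≈ 733 Pa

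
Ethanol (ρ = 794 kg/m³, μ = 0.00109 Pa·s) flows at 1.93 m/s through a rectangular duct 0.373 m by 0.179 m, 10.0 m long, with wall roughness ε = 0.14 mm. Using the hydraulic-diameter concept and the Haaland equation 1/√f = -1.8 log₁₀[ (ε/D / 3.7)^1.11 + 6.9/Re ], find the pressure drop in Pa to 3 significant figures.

Hydraulic diameter D_h = 4A/P = 4·(0.373·0.179)/(2·(0.373+0.179)) = 0.2671/1.104 = 0.2419 m.
Re = ρVD_h/μ = 794·1.93·0.2419/0.00109 = 3.401e+05.
ε/D_h = 0.00014/0.2419 = 0.000579; Haaland gives 1/√f = -1.8 log₁₀[5.97e-05+2.03e-05] = 7.375, so f = 0.01839.
ΔP = f(L/D_h)(ρV²/2) = 0.01839·10/0.2419·1479 = 1124 Pa.

ΔP ≈ 1120 Pa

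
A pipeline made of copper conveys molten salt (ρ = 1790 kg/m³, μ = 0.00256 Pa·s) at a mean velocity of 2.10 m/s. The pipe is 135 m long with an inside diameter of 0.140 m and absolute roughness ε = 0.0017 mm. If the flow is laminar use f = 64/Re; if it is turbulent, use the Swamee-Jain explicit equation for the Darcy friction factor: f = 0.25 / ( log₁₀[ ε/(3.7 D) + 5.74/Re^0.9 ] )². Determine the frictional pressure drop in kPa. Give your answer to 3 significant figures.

ΔP ≈ 59.2 kPa

Reynolds number Re = ρVD/μ = 1790 · 2.1 · 0.14 / 0.00256 = 2.056e+05.
Re > 4000 → turbulent. Relative roughness ε/D = 1.7e-06/0.14 = 1.21e-05. Swamee-Jain: f = 0.25/(log₁₀[1.21e-05/3.7 + 5.74/2.056e+05^0.9])² = 0.25/(log₁₀[3.28e-06 + 9.49e-05])² = 0.25/(-4.008)² = 0.01556.
Darcy-Weisbach: ΔP = f(L/D)(ρV²/2) = 0.01556·(135/0.14)·(1790·2.1²/2) = 0.01556·964.3·3947 = 5.923e+04 Pa.
ΔP = 5.923e+04 Pa = 59.2 kPa.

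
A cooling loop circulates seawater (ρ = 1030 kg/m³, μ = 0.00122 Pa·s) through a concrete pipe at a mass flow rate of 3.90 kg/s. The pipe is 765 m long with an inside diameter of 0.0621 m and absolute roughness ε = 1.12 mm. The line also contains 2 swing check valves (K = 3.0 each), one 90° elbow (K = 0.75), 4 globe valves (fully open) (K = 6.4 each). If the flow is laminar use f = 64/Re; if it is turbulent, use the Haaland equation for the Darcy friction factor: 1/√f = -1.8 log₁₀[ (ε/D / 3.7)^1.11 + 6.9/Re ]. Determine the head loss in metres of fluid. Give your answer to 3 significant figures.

h_f ≈ 49.2 m

A = πD²/4 = π(0.0621)²/4 = 0.003029 m²; mean velocity V = ṁ/(ρA) = 3.9/(1030 · 0.003029) = 1.25 m/s.
Reynolds number Re = ρVD/μ = 1030 · 1.25 · 0.0621 / 0.00122 = 6.554e+04.
Re > 4000 → turbulent. Relative roughness ε/D = 0.00112/0.0621 = 0.018. Haaland: 1/√f = -1.8 log₁₀[(0.018/3.7)^1.11 + 6.9/6.554e+04] = -1.8 log₁₀[0.00271 + 0.000105] = 4.59, so f = 0.04747.
Total minor-loss coefficient ΣK = 2·3 + 1·0.75 + 4·6.4 = 32.4.
ΔP = [f·L/D + ΣK]·(ρV²/2) = [0.04747·765/0.0621 + 32.4]·(1030·1.25²/2) = [584.8 + 32.4]·804.9 = 4.967e+05 Pa.
Head loss h_f = ΔP/(ρg) = 4.967e+05/(1030·9.81) = 49.2 m.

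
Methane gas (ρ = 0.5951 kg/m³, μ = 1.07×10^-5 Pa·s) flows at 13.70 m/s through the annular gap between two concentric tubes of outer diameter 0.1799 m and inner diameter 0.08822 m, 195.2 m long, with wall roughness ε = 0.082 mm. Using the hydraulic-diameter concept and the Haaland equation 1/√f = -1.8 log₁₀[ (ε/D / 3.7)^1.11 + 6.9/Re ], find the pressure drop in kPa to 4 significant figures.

ΔP ≈ 2.668 kPa

Hydraulic diameter D_h = 4A/P = D_o - D_i = 0.1799 - 0.08822 = 0.09168 m.
Re = ρVD_h/μ = 0.5951·13.7·0.09168/1.07e-05 = 6.986e+04.
ε/D_h = 8.2e-05/0.09168 = 0.000894; Haaland gives 1/√f = -1.8 log₁₀[9.67e-05+9.88e-05] = 6.676, so f = 0.02244.
ΔP = f(L/D_h)(ρV²/2) = 0.02244·195.2/0.09168·55.85 = 2668 Pa.
ΔP = 2.668 kPa.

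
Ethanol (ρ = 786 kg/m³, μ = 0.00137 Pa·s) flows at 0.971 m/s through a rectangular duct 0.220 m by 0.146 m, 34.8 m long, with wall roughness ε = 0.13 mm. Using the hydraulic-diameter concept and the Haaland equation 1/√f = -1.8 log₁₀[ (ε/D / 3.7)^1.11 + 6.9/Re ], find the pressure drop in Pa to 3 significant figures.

ΔP ≈ 1550 Pa

Hydraulic diameter D_h = 4A/P = 4·(0.22·0.146)/(2·(0.22+0.146)) = 0.1285/0.732 = 0.1755 m.
Re = ρVD_h/μ = 786·0.971·0.1755/0.00137 = 9.778e+04.
ε/D_h = 0.00013/0.1755 = 0.000741; Haaland gives 1/√f = -1.8 log₁₀[7.84e-05+7.06e-05] = 6.888, so f = 0.02108.
ΔP = f(L/D_h)(ρV²/2) = 0.02108·34.8/0.1755·370.5 = 1548 Pa.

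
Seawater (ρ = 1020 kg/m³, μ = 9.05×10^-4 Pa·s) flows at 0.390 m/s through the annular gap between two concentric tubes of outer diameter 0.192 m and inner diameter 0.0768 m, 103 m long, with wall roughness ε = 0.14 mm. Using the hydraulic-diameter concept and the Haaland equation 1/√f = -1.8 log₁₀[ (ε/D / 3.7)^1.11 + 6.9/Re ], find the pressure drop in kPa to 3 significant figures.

ΔP ≈ 1.68 kPa

Hydraulic diameter D_h = 4A/P = D_o - D_i = 0.192 - 0.0768 = 0.1152 m.
Re = ρVD_h/μ = 1020·0.39·0.1152/0.000905 = 5.064e+04.
ε/D_h = 0.00014/0.1152 = 0.00122; Haaland gives 1/√f = -1.8 log₁₀[0.000136+0.000136] = 6.417, so f = 0.02428.
ΔP = f(L/D_h)(ρV²/2) = 0.02428·103/0.1152·77.57 = 1684 Pa.
ΔP = 1.68 kPa.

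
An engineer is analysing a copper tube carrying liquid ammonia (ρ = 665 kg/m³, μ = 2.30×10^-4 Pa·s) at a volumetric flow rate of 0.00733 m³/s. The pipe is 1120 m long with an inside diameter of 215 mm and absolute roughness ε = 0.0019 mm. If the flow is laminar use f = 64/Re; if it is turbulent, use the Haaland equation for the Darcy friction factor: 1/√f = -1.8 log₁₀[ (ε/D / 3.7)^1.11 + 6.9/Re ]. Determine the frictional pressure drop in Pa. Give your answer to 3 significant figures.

Cross-sectional area A = πD²/4 = π(0.215)²/4 = 0.03631 m²; mean velocity V = Q/A = 0.00733/0.03631 = 0.2019 m/s.
Reynolds number Re = ρVD/μ = 665 · 0.2019 · 0.215 / 0.00023 = 1.255e+05.
Re > 4000 → turbulent. Relative roughness ε/D = 1.9e-06/0.215 = 8.84e-06. Haaland: 1/√f = -1.8 log₁₀[(8.84e-06/3.7)^1.11 + 6.9/1.255e+05] = -1.8 log₁₀[5.75e-07 + 5.5e-05] = 7.66, so f = 0.01704.
Darcy-Weisbach: ΔP = f(L/D)(ρV²/2) = 0.01704·(1120/0.215)·(665·0.2019²/2) = 0.01704·5209·13.55 = 1203 Pa.

ΔP ≈ 1200 Pa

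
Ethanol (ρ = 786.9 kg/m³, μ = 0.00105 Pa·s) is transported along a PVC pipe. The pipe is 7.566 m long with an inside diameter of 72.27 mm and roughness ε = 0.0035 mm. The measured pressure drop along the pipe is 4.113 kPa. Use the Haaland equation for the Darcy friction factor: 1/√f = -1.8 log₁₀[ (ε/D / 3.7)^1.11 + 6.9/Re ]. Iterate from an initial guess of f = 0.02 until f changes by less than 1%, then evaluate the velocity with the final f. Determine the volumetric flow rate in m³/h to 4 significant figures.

Rearranging Darcy-Weisbach: V = √(2·ΔP·D/(f·L·ρ)). With ε/D = 3.5e-06/0.07227 = 4.84e-05, iterate starting from f = 0.02:
  f = 0.02 → V = √(2·4113·0.07227/(0.02·7.566·786.9)) = 2.234 m/s; Re = ρVD/μ = 1.21e+05; f → 0.01736
  f = 0.01736 → V = 2.398 m/s; Re = 1.299e+05; f → 0.01713
  f = 0.01713 → V = 2.414 m/s; Re = 1.308e+05; f → 0.01711
Converged (Δf/f < 1%). With the final f = 0.01711: V = √(2·4113·0.07227/(0.01711·7.566·786.9)) = 2.416 m/s.
Q = V·A = 2.416·(π/4·0.07227²) = 0.00991 m³/s = 35.68 m³/h.

Q ≈ 35.68 m³/h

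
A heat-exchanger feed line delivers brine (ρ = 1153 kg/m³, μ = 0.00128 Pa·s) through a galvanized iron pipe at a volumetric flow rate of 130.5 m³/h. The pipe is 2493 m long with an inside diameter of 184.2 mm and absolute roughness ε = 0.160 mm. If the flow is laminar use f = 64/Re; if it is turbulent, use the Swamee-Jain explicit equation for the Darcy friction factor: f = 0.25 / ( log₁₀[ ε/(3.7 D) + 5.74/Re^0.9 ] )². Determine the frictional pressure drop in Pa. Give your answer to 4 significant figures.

ΔP ≈ 296000 Pa

Q = 130.5 m³/h = 130.5/3600 = 0.03625 m³/s.
Cross-sectional area A = πD²/4 = π(0.1842)²/4 = 0.02665 m²; mean velocity V = Q/A = 0.03625/0.02665 = 1.36 m/s.
Reynolds number Re = ρVD/μ = 1153 · 1.36 · 0.1842 / 0.00128 = 2.257e+05.
Re > 4000 → turbulent. Relative roughness ε/D = 0.00016/0.1842 = 0.000869. Swamee-Jain: f = 0.25/(log₁₀[0.000869/3.7 + 5.74/2.257e+05^0.9])² = 0.25/(log₁₀[0.000235 + 8.72e-05])² = 0.25/(-3.492)² = 0.0205.
Darcy-Weisbach: ΔP = f(L/D)(ρV²/2) = 0.0205·(2493/0.1842)·(1153·1.36²/2) = 0.0205·1.353e+04·1067 = 2.96e+05 Pa.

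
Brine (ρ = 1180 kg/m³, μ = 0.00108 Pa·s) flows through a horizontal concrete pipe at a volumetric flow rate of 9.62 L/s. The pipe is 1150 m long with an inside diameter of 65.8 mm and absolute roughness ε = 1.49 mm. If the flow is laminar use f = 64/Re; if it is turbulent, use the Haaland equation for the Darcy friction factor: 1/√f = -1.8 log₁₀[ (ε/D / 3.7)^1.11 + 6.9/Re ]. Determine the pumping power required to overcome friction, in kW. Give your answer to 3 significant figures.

P ≈ 40.7 kW

Q = 9.62 L/s = 9.62/1000 = 0.00962 m³/s.
Cross-sectional area A = πD²/4 = π(0.0658)²/4 = 0.0034 m²; mean velocity V = Q/A = 0.00962/0.0034 = 2.829 m/s.
Reynolds number Re = ρVD/μ = 1180 · 2.829 · 0.0658 / 0.00108 = 2.034e+05.
Re > 4000 → turbulent. Relative roughness ε/D = 0.00149/0.0658 = 0.0226. Haaland: 1/√f = -1.8 log₁₀[(0.0226/3.7)^1.11 + 6.9/2.034e+05] = -1.8 log₁₀[0.00349 + 3.39e-05] = 4.415, so f = 0.05131.
Darcy-Weisbach: ΔP = f(L/D)(ρV²/2) = 0.05131·(1150/0.0658)·(1180·2.829²/2) = 0.05131·1.748e+04·4722 = 4.235e+06 Pa.
Pumping power P = QΔP = 0.00962·4.235e+06 = 40740 W = 40.7 kW.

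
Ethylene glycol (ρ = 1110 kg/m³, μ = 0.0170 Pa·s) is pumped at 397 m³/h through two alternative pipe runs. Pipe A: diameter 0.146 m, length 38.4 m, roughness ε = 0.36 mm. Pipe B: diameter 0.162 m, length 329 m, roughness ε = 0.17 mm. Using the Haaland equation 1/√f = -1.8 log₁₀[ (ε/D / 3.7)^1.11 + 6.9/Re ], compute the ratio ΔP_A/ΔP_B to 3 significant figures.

ΔP_A/ΔP_B ≈ 0.224

Pipe A: V = Q/A = 0.1103/0.01674 = 6.587 m/s; Re = 6.279e+04; ε/D = 0.00247; Haaland → f = 0.02687; ΔP_A = f(L/D)(ρV²/2) = 1.702e+05 Pa.
Pipe B: V = Q/A = 0.1103/0.02061 = 5.35 m/s; Re = 5.659e+04; ε/D = 0.00105; Haaland → f = 0.02349; ΔP_B = f(L/D)(ρV²/2) = 7.58e+05 Pa.
ΔP_A/ΔP_B = 1.702e+05/7.58e+05 = 0.224.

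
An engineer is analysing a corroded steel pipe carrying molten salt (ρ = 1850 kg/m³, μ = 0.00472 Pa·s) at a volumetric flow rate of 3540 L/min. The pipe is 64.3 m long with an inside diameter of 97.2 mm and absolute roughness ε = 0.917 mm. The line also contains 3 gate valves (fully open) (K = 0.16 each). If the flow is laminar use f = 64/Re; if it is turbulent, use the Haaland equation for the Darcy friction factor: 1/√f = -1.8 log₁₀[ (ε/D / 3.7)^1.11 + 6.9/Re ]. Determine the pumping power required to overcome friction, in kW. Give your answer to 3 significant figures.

Q = 3540 L/min = 3540/60000 = 0.059 m³/s.
Cross-sectional area A = πD²/4 = π(0.0972)²/4 = 0.00742 m²; mean velocity V = Q/A = 0.059/0.00742 = 7.951 m/s.
Reynolds number Re = ρVD/μ = 1850 · 7.951 · 0.0972 / 0.00472 = 3.029e+05.
Re > 4000 → turbulent. Relative roughness ε/D = 0.000917/0.0972 = 0.00943. Haaland: 1/√f = -1.8 log₁₀[(0.00943/3.7)^1.11 + 6.9/3.029e+05] = -1.8 log₁₀[0.00132 + 2.28e-05] = 5.168, so f = 0.03744.
Total minor-loss coefficient ΣK = 3·0.16 = 0.48.
ΔP = [f·L/D + ΣK]·(ρV²/2) = [0.03744·64.3/0.0972 + 0.48]·(1850·7.951²/2) = [24.76 + 0.48]·5.848e+04 = 1.476e+06 Pa.
Pumping power P = QΔP = 0.059·1.476e+06 = 87100 W = 87.1 kW.

P ≈ 87.1 kW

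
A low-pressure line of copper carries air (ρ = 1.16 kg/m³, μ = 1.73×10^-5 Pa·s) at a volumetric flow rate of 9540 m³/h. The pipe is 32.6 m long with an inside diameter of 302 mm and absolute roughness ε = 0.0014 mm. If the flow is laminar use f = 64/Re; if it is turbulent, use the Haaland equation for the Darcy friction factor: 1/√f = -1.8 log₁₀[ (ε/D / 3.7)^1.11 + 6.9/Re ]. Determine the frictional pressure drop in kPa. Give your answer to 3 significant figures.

ΔP ≈ 1.05 kPa

Q = 9540 m³/h = 9540/3600 = 2.65 m³/s.
Cross-sectional area A = πD²/4 = π(0.302)²/4 = 0.07163 m²; mean velocity V = Q/A = 2.65/0.07163 = 36.99 m/s.
Reynolds number Re = ρVD/μ = 1.16 · 36.99 · 0.302 / 1.73e-05 = 7.491e+05.
Re > 4000 → turbulent. Relative roughness ε/D = 1.4e-06/0.302 = 4.64e-06. Haaland: 1/√f = -1.8 log₁₀[(4.64e-06/3.7)^1.11 + 6.9/7.491e+05] = -1.8 log₁₀[2.81e-07 + 9.21e-06] = 9.041, so f = 0.01223.
Darcy-Weisbach: ΔP = f(L/D)(ρV²/2) = 0.01223·(32.6/0.302)·(1.16·36.99²/2) = 0.01223·107.9·793.8 = 1048 Pa.
ΔP = 1048 Pa = 1.05 kPa.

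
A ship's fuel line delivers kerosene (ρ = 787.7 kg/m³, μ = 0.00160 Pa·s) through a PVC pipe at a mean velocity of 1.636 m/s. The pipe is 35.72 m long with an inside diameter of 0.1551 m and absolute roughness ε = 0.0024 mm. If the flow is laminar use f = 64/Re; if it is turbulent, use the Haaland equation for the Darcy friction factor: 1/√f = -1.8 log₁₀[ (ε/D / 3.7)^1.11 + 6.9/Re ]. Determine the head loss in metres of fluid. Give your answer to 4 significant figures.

Reynolds number Re = ρVD/μ = 787.7 · 1.636 · 0.1551 / 0.0016 = 1.249e+05.
Re > 4000 → turbulent. Relative roughness ε/D = 2.4e-06/0.1551 = 1.55e-05. Haaland: 1/√f = -1.8 log₁₀[(1.55e-05/3.7)^1.11 + 6.9/1.249e+05] = -1.8 log₁₀[1.07e-06 + 5.52e-05] = 7.649, so f = 0.01709.
Darcy-Weisbach: ΔP = f(L/D)(ρV²/2) = 0.01709·(35.72/0.1551)·(787.7·1.636²/2) = 0.01709·230.3·1054 = 4149 Pa.
Head loss h_f = ΔP/(ρg) = 4149/(787.7·9.81) = 0.5370 m.

h_f ≈ 0.5370 m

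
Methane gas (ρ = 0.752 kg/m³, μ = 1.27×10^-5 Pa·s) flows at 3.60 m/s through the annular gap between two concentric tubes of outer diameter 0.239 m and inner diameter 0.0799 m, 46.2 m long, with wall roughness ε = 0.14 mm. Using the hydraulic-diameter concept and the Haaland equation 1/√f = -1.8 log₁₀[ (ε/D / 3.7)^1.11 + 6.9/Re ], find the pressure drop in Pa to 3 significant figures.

Hydraulic diameter D_h = 4A/P = D_o - D_i = 0.239 - 0.0799 = 0.1591 m.
Re = ρVD_h/μ = 0.752·3.6·0.1591/1.27e-05 = 3.391e+04.
ε/D_h = 0.00014/0.1591 = 0.00088; Haaland gives 1/√f = -1.8 log₁₀[9.5e-05+0.000203] = 6.345, so f = 0.02484.
ΔP = f(L/D_h)(ρV²/2) = 0.02484·46.2/0.1591·4.873 = 35.15 Pa.

ΔP ≈ 35.1 Pa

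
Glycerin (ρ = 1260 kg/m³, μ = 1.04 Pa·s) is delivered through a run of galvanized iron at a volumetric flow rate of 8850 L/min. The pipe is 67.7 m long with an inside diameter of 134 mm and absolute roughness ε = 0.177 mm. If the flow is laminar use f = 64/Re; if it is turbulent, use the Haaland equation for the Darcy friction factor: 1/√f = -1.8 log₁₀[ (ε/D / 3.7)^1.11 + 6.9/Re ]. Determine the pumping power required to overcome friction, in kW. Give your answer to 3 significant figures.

Q = 8850 L/min = 8850/60000 = 0.1475 m³/s.
Cross-sectional area A = πD²/4 = π(0.134)²/4 = 0.0141 m²; mean velocity V = Q/A = 0.1475/0.0141 = 10.46 m/s.
Reynolds number Re = ρVD/μ = 1260 · 10.46 · 0.134 / 1.04 = 1698.
Re < 2300 → laminar flow, so f = 64/Re = 64/1698 = 0.03769 (the turbulent correlation is not needed).
Darcy-Weisbach: ΔP = f(L/D)(ρV²/2) = 0.03769·(67.7/0.134)·(1260·10.46²/2) = 0.03769·505.2·6.892e+04 = 1.312e+06 Pa.
Pumping power P = QΔP = 0.1475·1.312e+06 = 193600 W = 194 kW.

P ≈ 194 kW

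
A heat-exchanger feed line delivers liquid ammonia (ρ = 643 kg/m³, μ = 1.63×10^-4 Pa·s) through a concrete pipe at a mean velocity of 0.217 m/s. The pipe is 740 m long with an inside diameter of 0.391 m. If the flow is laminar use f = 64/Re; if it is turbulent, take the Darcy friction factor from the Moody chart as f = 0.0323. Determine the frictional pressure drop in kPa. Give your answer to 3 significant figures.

Reynolds number Re = ρVD/μ = 643 · 0.217 · 0.391 / 0.000163 = 3.347e+05.
Re > 4000 → turbulent; use the Moody-chart value f = 0.0323.
Darcy-Weisbach: ΔP = f(L/D)(ρV²/2) = 0.0323·(740/0.391)·(643·0.217²/2) = 0.0323·1893·15.14 = 925.5 Pa.
ΔP = 925.5 Pa = 0.925 kPa.

ΔP ≈ 0.925 kPa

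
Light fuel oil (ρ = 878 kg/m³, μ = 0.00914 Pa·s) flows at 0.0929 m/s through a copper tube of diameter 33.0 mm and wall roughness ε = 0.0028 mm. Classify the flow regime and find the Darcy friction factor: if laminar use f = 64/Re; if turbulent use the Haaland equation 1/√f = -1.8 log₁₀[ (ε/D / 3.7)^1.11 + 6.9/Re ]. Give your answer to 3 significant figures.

f ≈ 0.217

Re = ρVD/μ = 878·0.0929·0.033/0.00914 = 294.5.
Re < 2300 → laminar, so f = 64/Re = 0.2173 (roughness is irrelevant in laminar flow).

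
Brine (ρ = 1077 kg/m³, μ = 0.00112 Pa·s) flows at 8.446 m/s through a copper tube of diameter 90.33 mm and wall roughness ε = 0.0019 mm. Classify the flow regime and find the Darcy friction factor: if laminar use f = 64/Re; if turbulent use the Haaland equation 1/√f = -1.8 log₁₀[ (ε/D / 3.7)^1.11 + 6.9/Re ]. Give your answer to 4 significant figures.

Re = ρVD/μ = 1077·8.446·0.09033/0.00112 = 7.336e+05.
Re > 4000 → turbulent. ε/D = 1.9e-06/0.09033 = 2.1e-05; Haaland: 1/√f = -1.8 log₁₀[1.51e-06 + 9.41e-06] = 8.932, so f = 0.01253.

f ≈ 0.01253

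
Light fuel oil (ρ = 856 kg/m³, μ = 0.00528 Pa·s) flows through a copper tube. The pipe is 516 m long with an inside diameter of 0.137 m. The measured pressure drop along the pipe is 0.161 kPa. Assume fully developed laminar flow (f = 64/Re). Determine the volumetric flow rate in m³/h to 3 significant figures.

Q ≈ 1.84 m³/h

For laminar flow, f = 64/Re with Re = ρVD/μ, so Darcy-Weisbach reduces to ΔP = 32μLV/D². Solving for V: V = ΔP·D²/(32μL) = 161·(0.137)²/(32·0.00528·516) = 0.03466 m/s.
Check: Re = ρVD/μ = 856·0.03466·0.137/0.00528 = 769.8 < 2300, so the laminar assumption holds.
Q = V·A = 0.03466·(π/4·0.137²) = 0.0005109 m³/s = 1.84 m³/h.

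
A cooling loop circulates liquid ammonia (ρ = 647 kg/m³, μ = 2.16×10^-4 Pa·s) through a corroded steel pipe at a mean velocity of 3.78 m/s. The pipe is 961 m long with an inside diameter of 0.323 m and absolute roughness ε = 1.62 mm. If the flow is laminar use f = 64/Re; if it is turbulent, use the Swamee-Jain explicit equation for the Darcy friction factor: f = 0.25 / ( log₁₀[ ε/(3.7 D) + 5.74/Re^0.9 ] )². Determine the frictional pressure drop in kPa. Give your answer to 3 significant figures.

ΔP ≈ 419 kPa

Reynolds number Re = ρVD/μ = 647 · 3.78 · 0.323 / 0.000216 = 3.657e+06.
Re > 4000 → turbulent. Relative roughness ε/D = 0.00162/0.323 = 0.00502. Swamee-Jain: f = 0.25/(log₁₀[0.00502/3.7 + 5.74/3.657e+06^0.9])² = 0.25/(log₁₀[0.00136 + 7.11e-06])² = 0.25/(-2.866)² = 0.03044.
Darcy-Weisbach: ΔP = f(L/D)(ρV²/2) = 0.03044·(961/0.323)·(647·3.78²/2) = 0.03044·2975·4622 = 4.187e+05 Pa.
ΔP = 4.187e+05 Pa = 419 kPa.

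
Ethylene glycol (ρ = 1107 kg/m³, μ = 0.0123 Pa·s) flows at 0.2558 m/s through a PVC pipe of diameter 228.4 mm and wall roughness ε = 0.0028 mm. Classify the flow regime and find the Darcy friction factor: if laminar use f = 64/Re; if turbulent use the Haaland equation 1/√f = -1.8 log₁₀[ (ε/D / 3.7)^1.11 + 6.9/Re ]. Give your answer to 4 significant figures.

Re = ρVD/μ = 1107·0.2558·0.2284/0.0123 = 5258.
Re > 4000 → turbulent. ε/D = 2.8e-06/0.2284 = 1.23e-05; Haaland: 1/√f = -1.8 log₁₀[8.27e-07 + 0.00131] = 5.187, so f = 0.03717.

f ≈ 0.03717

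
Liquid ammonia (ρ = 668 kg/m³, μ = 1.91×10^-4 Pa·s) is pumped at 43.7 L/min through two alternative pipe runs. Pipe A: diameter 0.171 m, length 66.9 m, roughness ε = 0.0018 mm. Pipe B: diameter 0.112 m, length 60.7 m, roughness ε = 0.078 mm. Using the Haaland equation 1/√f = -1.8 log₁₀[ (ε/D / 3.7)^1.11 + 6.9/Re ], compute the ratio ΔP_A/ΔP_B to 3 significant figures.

ΔP_A/ΔP_B ≈ 0.138

Pipe A: V = Q/A = 0.0007283/0.02297 = 0.03171 m/s; Re = 1.897e+04; ε/D = 1.05e-05; Haaland → f = 0.02611; ΔP_A = f(L/D)(ρV²/2) = 3.431 Pa.
Pipe B: V = Q/A = 0.0007283/0.009852 = 0.07393 m/s; Re = 2.896e+04; ε/D = 0.000696; Haaland → f = 0.0251; ΔP_B = f(L/D)(ρV²/2) = 24.83 Pa.
ΔP_A/ΔP_B = 3.431/24.83 = 0.138.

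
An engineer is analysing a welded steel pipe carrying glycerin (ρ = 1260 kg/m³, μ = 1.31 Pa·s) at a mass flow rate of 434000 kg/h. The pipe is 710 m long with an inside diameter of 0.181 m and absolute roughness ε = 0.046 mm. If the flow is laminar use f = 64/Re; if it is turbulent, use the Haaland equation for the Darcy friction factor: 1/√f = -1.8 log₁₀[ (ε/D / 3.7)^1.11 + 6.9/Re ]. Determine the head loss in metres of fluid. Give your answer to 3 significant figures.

ṁ = 434000 kg/h = 434000/3600 = 120.6 kg/s.
A = πD²/4 = π(0.181)²/4 = 0.02573 m²; mean velocity V = ṁ/(ρA) = 120.6/(1260 · 0.02573) = 3.719 m/s.
Reynolds number Re = ρVD/μ = 1260 · 3.719 · 0.181 / 1.31 = 647.4.
Re < 2300 → laminar flow, so f = 64/Re = 64/647.4 = 0.09886 (the turbulent correlation is not needed).
Darcy-Weisbach: ΔP = f(L/D)(ρV²/2) = 0.09886·(710/0.181)·(1260·3.719²/2) = 0.09886·3923·8711 = 3.378e+06 Pa.
Head loss h_f = ΔP/(ρg) = 3.378e+06/(1260·9.81) = 273 m.

h_f ≈ 273 m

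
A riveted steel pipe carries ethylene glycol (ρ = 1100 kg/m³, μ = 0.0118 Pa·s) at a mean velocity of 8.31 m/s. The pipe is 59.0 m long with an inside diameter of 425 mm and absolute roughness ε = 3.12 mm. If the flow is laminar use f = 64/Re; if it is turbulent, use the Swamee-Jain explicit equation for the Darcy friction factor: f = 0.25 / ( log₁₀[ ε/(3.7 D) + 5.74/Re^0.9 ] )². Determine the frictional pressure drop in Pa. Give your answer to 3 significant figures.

Reynolds number Re = ρVD/μ = 1100 · 8.31 · 0.425 / 0.0118 = 3.292e+05.
Re > 4000 → turbulent. Relative roughness ε/D = 0.00312/0.425 = 0.00734. Swamee-Jain: f = 0.25/(log₁₀[0.00734/3.7 + 5.74/3.292e+05^0.9])² = 0.25/(log₁₀[0.00198 + 6.21e-05])² = 0.25/(-2.689)² = 0.03457.
Darcy-Weisbach: ΔP = f(L/D)(ρV²/2) = 0.03457·(59/0.425)·(1100·8.31²/2) = 0.03457·138.8·3.798e+04 = 1.823e+05 Pa.

ΔP ≈ 182000 Pa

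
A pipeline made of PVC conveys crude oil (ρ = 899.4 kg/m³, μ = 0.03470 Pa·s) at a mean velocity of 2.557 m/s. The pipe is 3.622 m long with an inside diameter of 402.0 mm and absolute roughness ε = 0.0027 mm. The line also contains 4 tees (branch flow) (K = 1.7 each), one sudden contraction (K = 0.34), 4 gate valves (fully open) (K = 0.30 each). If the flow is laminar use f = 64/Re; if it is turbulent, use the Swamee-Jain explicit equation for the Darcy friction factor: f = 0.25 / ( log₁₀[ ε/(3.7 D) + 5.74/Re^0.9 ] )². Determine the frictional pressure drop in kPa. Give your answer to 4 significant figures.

Reynolds number Re = ρVD/μ = 899.4 · 2.557 · 0.402 / 0.0347 = 2.664e+04.
Re > 4000 → turbulent. Relative roughness ε/D = 2.7e-06/0.402 = 6.72e-06. Swamee-Jain: f = 0.25/(log₁₀[6.72e-06/3.7 + 5.74/2.664e+04^0.9])² = 0.25/(log₁₀[1.82e-06 + 0.000597])² = 0.25/(-3.223)² = 0.02407.
Total minor-loss coefficient ΣK = 4·1.7 + 1·0.34 + 4·0.3 = 8.34.
ΔP = [f·L/D + ΣK]·(ρV²/2) = [0.02407·3.622/0.402 + 8.34]·(899.4·2.557²/2) = [0.2169 + 8.34]·2940 = 2.516e+04 Pa.
ΔP = 2.516e+04 Pa = 25.16 kPa.

ΔP ≈ 25.16 kPa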